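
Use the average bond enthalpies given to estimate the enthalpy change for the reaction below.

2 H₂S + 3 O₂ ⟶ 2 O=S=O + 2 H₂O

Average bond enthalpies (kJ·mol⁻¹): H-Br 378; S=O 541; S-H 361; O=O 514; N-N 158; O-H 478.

ΔH ≈ −1090 kJ

Bonds broken (reactants):
  O=O: 3 × 514 = 1542
  S-H: 4 × 361 = 1444
  Σ(broken) = 2986 kJ
Bonds formed (products):
  O-H: 4 × 478 = 1912
  S=O: 4 × 541 = 2164
  Σ(formed) = 4076 kJ
ΔH = Σ(broken) − Σ(formed) = 2986 − 4076 = −1090 kJ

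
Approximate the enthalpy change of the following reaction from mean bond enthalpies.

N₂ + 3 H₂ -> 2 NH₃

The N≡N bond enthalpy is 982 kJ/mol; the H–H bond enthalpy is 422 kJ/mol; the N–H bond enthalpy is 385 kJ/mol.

Bonds broken (reactants):
  H–H: 3 × 422 = 1266
  N≡N: 1 × 982 = 982
  Σ(broken) = 2248 kJ
Bonds formed (products):
  N–H: 6 × 385 = 2310
  Σ(formed) = 2310 kJ
ΔH = Σ(broken) − Σ(formed) = 2248 − 2310 = −62 kJ

ΔH ≈ −62 kJ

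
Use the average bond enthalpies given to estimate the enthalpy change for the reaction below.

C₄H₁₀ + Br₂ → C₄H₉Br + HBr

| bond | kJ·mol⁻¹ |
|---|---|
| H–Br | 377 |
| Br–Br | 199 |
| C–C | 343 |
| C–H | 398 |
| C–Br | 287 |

ΔH ≈ −67 kJ

Bonds broken (reactants):
  Br–Br: 1 × 199 = 199
  C–C: 3 × 343 = 1029
  C–H: 10 × 398 = 3980
  Σ(broken) = 5208 kJ
Bonds formed (products):
  C–Br: 1 × 287 = 287
  C–C: 3 × 343 = 1029
  C–H: 9 × 398 = 3582
  H–Br: 1 × 377 = 377
  Σ(formed) = 5275 kJ
ΔH = Σ(broken) − Σ(formed) = 5208 − 5275 = −67 kJ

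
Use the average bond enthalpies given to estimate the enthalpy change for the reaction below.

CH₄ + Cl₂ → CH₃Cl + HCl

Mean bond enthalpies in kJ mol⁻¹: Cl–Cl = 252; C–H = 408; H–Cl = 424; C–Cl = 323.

Bonds broken (reactants):
  C–H: 4 × 408 = 1632
  Cl–Cl: 1 × 252 = 252
  Σ(broken) = 1884 kJ
Bonds formed (products):
  C–Cl: 1 × 323 = 323
  C–H: 3 × 408 = 1224
  H–Cl: 1 × 424 = 424
  Σ(formed) = 1971 kJ
ΔH = Σ(broken) − Σ(formed) = 1884 − 1971 = −87 kJ

ΔH ≈ −87 kJ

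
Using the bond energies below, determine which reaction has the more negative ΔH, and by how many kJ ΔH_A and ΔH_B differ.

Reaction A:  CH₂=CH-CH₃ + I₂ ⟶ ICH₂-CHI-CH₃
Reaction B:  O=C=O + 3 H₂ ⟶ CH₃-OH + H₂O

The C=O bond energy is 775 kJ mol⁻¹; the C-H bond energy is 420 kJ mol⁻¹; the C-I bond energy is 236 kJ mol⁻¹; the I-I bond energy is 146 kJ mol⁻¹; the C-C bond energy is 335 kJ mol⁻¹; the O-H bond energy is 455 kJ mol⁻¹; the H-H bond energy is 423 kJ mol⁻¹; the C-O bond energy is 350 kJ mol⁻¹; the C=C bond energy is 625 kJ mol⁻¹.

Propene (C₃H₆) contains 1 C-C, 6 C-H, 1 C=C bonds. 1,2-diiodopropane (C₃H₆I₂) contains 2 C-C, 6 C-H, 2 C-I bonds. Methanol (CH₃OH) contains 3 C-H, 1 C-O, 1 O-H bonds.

Reaction A:
  Bonds broken (reactants):
    C-C: 1 × 335 = 335
    C-H: 6 × 420 = 2520
    C=C: 1 × 625 = 625
    I-I: 1 × 146 = 146
    Σ(broken) = 3626 kJ
  Bonds formed (products):
    C-C: 2 × 335 = 670
    C-H: 6 × 420 = 2520
    C-I: 2 × 236 = 472
    Σ(formed) = 3662 kJ
  ΔH_A = 3626 − 3662 = −36 kJ
Reaction B:
  Bonds broken (reactants):
    C=O: 2 × 775 = 1550
    H-H: 3 × 423 = 1269
    Σ(broken) = 2819 kJ
  Bonds formed (products):
    C-H: 3 × 420 = 1260
    C-O: 1 × 350 = 350
    O-H: 3 × 455 = 1365
    Σ(formed) = 2975 kJ
  ΔH_B = 2819 − 2975 = −156 kJ
ΔH_A − ΔH_B = +120 kJ, so reaction B has the more negative ΔH; |ΔH_A − ΔH_B| = 120 kJ.

Reaction B, by 120 kJ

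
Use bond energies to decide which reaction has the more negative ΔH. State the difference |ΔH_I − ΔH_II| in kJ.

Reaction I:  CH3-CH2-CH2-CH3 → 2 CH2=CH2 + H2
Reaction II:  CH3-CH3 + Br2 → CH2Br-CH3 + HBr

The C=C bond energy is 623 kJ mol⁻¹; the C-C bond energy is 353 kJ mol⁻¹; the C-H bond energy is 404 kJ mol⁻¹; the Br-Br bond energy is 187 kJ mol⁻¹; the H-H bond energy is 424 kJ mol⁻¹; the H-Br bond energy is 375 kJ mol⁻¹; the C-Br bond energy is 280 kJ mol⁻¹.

Reaction II, by 261 kJ

Reaction I:
  Bonds broken (reactants):
    C-C: 3 × 353 = 1059
    C-H: 10 × 404 = 4040
    Σ(broken) = 5099 kJ
  Bonds formed (products):
    C-H: 8 × 404 = 3232
    C=C: 2 × 623 = 1246
    H-H: 1 × 424 = 424
    Σ(formed) = 4902 kJ
  ΔH_I = 5099 − 4902 = +197 kJ
Reaction II:
  Bonds broken (reactants):
    Br-Br: 1 × 187 = 187
    C-C: 1 × 353 = 353
    C-H: 6 × 404 = 2424
    Σ(broken) = 2964 kJ
  Bonds formed (products):
    C-Br: 1 × 280 = 280
    C-C: 1 × 353 = 353
    C-H: 5 × 404 = 2020
    H-Br: 1 × 375 = 375
    Σ(formed) = 3028 kJ
  ΔH_II = 2964 − 3028 = −64 kJ
ΔH_I − ΔH_II = +261 kJ, so reaction II has the more negative ΔH; |ΔH_I − ΔH_II| = 261 kJ.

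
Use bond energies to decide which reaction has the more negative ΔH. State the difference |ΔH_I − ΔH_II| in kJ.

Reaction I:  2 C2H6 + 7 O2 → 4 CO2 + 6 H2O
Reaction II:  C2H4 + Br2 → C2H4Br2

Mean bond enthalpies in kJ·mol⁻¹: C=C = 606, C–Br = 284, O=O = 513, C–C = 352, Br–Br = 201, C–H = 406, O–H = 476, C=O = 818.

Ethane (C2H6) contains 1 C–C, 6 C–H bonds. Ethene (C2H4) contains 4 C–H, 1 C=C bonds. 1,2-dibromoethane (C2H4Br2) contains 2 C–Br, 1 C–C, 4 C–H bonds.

Reaction I, by 2976 kJ

Reaction I:
  Bonds broken (reactants):
    C–C: 2 × 352 = 704
    C–H: 12 × 406 = 4872
    O=O: 7 × 513 = 3591
    Σ(broken) = 9167 kJ
  Bonds formed (products):
    C=O: 8 × 818 = 6544
    O–H: 12 × 476 = 5712
    Σ(formed) = 12256 kJ
  ΔH_I = 9167 − 12256 = −3089 kJ
Reaction II:
  Bonds broken (reactants):
    Br–Br: 1 × 201 = 201
    C–H: 4 × 406 = 1624
    C=C: 1 × 606 = 606
    Σ(broken) = 2431 kJ
  Bonds formed (products):
    C–Br: 2 × 284 = 568
    C–C: 1 × 352 = 352
    C–H: 4 × 406 = 1624
    Σ(formed) = 2544 kJ
  ΔH_II = 2431 − 2544 = −113 kJ
ΔH_I − ΔH_II = −2976 kJ, so reaction I has the more negative ΔH; |ΔH_I − ΔH_II| = 2976 kJ.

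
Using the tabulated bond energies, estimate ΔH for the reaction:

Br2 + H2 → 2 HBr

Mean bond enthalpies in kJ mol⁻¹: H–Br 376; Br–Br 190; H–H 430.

Bonds broken (reactants):
  Br–Br: 1 × 190 = 190
  H–H: 1 × 430 = 430
  Σ(broken) = 620 kJ
Bonds formed (products):
  H–Br: 2 × 376 = 752
  Σ(formed) = 752 kJ
ΔH = Σ(broken) − Σ(formed) = 620 − 752 = −132 kJ

ΔH ≈ −132 kJ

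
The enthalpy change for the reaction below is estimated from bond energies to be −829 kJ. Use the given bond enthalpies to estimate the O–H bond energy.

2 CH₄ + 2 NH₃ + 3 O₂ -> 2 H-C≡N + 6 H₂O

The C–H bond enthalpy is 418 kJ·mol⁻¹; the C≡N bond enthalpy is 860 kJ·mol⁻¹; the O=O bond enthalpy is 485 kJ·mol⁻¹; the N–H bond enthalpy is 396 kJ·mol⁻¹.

Let D be the O–H bond energy.
Σ(broken) = 8×418 + 6×396 + 3×485 = 7175
Σ(formed) = 2×860 + 2×418 + 12×D = 2556 + 12D
ΔH = Σ(broken) − Σ(formed) = (7175) − (2556 + 12D) = +4619 − 12D
Setting this equal to −829 kJ gives 12D = 5448, so D = 454 kJ/mol.

D(O–H) ≈ 454 kJ/mol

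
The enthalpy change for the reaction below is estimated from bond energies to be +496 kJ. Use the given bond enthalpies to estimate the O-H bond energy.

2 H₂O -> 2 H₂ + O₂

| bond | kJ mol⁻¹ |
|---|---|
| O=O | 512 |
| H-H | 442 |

Let D be the O-H bond energy.
Σ(broken) = 4×D = 4D
Σ(formed) = 2×442 + 1×512 = 1396
ΔH = Σ(broken) − Σ(formed) = (4D) − (1396) = −1396 + 4D
Setting this equal to +496 kJ gives 4D = 1892, so D = 473 kJ/mol.

D(O-H) ≈ 473 kJ/mol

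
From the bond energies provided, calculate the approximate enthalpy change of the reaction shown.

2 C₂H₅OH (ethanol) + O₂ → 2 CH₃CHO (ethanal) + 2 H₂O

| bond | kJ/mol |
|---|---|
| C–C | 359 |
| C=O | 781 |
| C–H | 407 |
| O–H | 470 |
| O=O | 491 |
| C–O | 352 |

ΔH ≈ −493 kJ

Bonds broken (reactants):
  C–C: 2 × 359 = 718
  C–H: 10 × 407 = 4070
  C–O: 2 × 352 = 704
  O–H: 2 × 470 = 940
  O=O: 1 × 491 = 491
  Σ(broken) = 6923 kJ
Bonds formed (products):
  C–C: 2 × 359 = 718
  C–H: 8 × 407 = 3256
  C=O: 2 × 781 = 1562
  O–H: 4 × 470 = 1880
  Σ(formed) = 7416 kJ
ΔH = Σ(broken) − Σ(formed) = 6923 − 7416 = −493 kJ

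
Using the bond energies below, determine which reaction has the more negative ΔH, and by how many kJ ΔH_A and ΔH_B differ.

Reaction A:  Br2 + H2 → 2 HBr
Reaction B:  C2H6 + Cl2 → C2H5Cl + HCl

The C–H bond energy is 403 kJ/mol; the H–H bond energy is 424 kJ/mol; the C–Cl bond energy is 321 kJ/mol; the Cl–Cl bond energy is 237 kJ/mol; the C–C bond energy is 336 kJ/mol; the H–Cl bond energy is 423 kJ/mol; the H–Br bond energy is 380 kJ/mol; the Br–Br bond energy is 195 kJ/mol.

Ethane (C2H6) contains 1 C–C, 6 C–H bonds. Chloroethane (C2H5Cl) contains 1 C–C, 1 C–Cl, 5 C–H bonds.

Reaction A:
  Bonds broken (reactants):
    Br–Br: 1 × 195 = 195
    H–H: 1 × 424 = 424
    Σ(broken) = 619 kJ
  Bonds formed (products):
    H–Br: 2 × 380 = 760
    Σ(formed) = 760 kJ
  ΔH_A = 619 − 760 = −141 kJ
Reaction B:
  Bonds broken (reactants):
    C–C: 1 × 336 = 336
    C–H: 6 × 403 = 2418
    Cl–Cl: 1 × 237 = 237
    Σ(broken) = 2991 kJ
  Bonds formed (products):
    C–C: 1 × 336 = 336
    C–Cl: 1 × 321 = 321
    C–H: 5 × 403 = 2015
    H–Cl: 1 × 423 = 423
    Σ(formed) = 3095 kJ
  ΔH_B = 2991 − 3095 = −104 kJ
ΔH_A − ΔH_B = −37 kJ, so reaction A has the more negative ΔH; |ΔH_A − ΔH_B| = 37 kJ.

Reaction A, by 37 kJ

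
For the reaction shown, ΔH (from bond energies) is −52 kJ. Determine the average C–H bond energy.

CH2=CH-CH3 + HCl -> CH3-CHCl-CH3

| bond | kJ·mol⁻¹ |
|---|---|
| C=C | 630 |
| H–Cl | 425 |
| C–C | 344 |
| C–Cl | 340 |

Let D be the C–H bond energy.
Σ(broken) = 1×344 + 6×D + 1×630 + 1×425 = 1399 + 6D
Σ(formed) = 2×344 + 1×340 + 7×D = 1028 + 7D
ΔH = Σ(broken) − Σ(formed) = (1399 + 6D) − (1028 + 7D) = +371 − D
Setting this equal to −52 kJ gives D = 423 kJ/mol.

D(C–H) ≈ 423 kJ/mol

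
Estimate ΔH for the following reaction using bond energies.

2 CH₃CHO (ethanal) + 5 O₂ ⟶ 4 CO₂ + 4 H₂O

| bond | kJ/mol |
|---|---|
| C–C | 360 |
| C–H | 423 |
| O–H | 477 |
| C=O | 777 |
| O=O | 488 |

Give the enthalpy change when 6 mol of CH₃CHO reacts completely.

ΔH = −5802 kJ

Bonds broken (reactants):
  C–C: 2 × 360 = 720
  C–H: 8 × 423 = 3384
  C=O: 2 × 777 = 1554
  O=O: 5 × 488 = 2440
  Σ(broken) = 8098 kJ
Bonds formed (products):
  C=O: 8 × 777 = 6216
  O–H: 8 × 477 = 3816
  Σ(formed) = 10032 kJ
ΔH = Σ(broken) − Σ(formed) = 8098 − 10032 = −1934 kJ
For 3× the reaction as written: 3 × (−1934) = −5802 kJ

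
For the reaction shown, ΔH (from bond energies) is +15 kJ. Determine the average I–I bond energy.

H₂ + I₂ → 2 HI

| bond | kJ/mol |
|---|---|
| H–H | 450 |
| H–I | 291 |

D(I–I) ≈ 147 kJ/mol

Let D be the I–I bond energy.
Σ(broken) = 1×450 + 1×D = 450 + D
Σ(formed) = 2×291 = 582
ΔH = Σ(broken) − Σ(formed) = (450 + D) − (582) = −132 + D
Setting this equal to +15 kJ gives D = 147 kJ/mol.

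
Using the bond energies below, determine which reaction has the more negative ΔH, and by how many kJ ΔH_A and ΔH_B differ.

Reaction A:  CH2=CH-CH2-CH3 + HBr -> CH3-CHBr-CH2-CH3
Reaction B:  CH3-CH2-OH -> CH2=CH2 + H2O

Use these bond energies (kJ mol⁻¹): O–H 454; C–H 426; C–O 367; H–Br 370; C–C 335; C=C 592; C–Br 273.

Reaction A, by 154 kJ

Reaction A:
  Bonds broken (reactants):
    C–C: 2 × 335 = 670
    C–H: 8 × 426 = 3408
    C=C: 1 × 592 = 592
    H–Br: 1 × 370 = 370
    Σ(broken) = 5040 kJ
  Bonds formed (products):
    C–Br: 1 × 273 = 273
    C–C: 3 × 335 = 1005
    C–H: 9 × 426 = 3834
    Σ(formed) = 5112 kJ
  ΔH_A = 5040 − 5112 = −72 kJ
Reaction B:
  Bonds broken (reactants):
    C–C: 1 × 335 = 335
    C–H: 5 × 426 = 2130
    C–O: 1 × 367 = 367
    O–H: 1 × 454 = 454
    Σ(broken) = 3286 kJ
  Bonds formed (products):
    C–H: 4 × 426 = 1704
    C=C: 1 × 592 = 592
    O–H: 2 × 454 = 908
    Σ(formed) = 3204 kJ
  ΔH_B = 3286 − 3204 = +82 kJ
ΔH_A − ΔH_B = −154 kJ, so reaction A has the more negative ΔH; |ΔH_A − ΔH_B| = 154 kJ.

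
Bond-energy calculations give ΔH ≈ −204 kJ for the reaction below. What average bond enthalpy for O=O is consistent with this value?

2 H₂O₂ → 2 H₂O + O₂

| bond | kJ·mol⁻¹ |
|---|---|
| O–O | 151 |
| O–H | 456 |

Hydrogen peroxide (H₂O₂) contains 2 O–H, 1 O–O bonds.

D(O=O) ≈ 506 kJ/mol

Let D be the O=O bond energy.
Σ(broken) = 4×456 + 2×151 = 2126
Σ(formed) = 4×456 + 1×D = 1824 + D
ΔH = Σ(broken) − Σ(formed) = (2126) − (1824 + D) = +302 − D
Setting this equal to −204 kJ gives D = 506 kJ/mol.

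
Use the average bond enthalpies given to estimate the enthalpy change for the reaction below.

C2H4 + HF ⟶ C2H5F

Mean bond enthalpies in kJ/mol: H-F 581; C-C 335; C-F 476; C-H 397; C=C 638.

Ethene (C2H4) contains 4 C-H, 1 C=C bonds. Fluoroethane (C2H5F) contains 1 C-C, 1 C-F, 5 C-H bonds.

Bonds broken (reactants):
  C-H: 4 × 397 = 1588
  C=C: 1 × 638 = 638
  H-F: 1 × 581 = 581
  Σ(broken) = 2807 kJ
Bonds formed (products):
  C-C: 1 × 335 = 335
  C-F: 1 × 476 = 476
  C-H: 5 × 397 = 1985
  Σ(formed) = 2796 kJ
ΔH = Σ(broken) − Σ(formed) = 2807 − 2796 = +11 kJ

ΔH ≈ +11 kJ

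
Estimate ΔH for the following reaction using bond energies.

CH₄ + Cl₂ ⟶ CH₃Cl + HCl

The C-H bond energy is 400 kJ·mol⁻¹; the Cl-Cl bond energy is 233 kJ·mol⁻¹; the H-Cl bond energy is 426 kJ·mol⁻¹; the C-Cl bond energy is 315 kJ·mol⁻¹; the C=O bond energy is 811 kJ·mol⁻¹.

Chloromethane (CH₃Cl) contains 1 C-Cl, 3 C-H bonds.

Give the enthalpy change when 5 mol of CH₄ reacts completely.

ΔH = −540 kJ

Bonds broken (reactants):
  C-H: 4 × 400 = 1600
  Cl-Cl: 1 × 233 = 233
  Σ(broken) = 1833 kJ
Bonds formed (products):
  C-Cl: 1 × 315 = 315
  C-H: 3 × 400 = 1200
  H-Cl: 1 × 426 = 426
  Σ(formed) = 1941 kJ
ΔH = Σ(broken) − Σ(formed) = 1833 − 1941 = −108 kJ
For 5× the reaction as written: 5 × (−108) = −540 kJ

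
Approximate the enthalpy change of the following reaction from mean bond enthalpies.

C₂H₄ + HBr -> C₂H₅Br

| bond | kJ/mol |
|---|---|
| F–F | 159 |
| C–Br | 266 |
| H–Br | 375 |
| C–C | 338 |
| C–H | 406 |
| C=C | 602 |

ΔH ≈ −33 kJ

Bonds broken (reactants):
  C–H: 4 × 406 = 1624
  C=C: 1 × 602 = 602
  H–Br: 1 × 375 = 375
  Σ(broken) = 2601 kJ
Bonds formed (products):
  C–Br: 1 × 266 = 266
  C–C: 1 × 338 = 338
  C–H: 5 × 406 = 2030
  Σ(formed) = 2634 kJ
ΔH = Σ(broken) − Σ(formed) = 2601 − 2634 = −33 kJ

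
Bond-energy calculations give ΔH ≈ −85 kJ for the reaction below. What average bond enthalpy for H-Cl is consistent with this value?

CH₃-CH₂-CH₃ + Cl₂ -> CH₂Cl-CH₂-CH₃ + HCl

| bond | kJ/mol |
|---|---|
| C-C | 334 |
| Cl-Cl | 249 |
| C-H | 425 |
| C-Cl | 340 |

Let D be the H-Cl bond energy.
Σ(broken) = 2×334 + 8×425 + 1×249 = 4317
Σ(formed) = 2×334 + 1×340 + 7×425 + 1×D = 3983 + D
ΔH = Σ(broken) − Σ(formed) = (4317) − (3983 + D) = +334 − D
Setting this equal to −85 kJ gives D = 419 kJ/mol.

D(H-Cl) ≈ 419 kJ/mol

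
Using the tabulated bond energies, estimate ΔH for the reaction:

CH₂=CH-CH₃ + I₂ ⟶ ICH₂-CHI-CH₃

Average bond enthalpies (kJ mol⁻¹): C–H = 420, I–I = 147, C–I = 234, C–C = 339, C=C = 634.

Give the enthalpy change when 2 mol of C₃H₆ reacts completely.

Bonds broken (reactants):
  C–C: 1 × 339 = 339
  C–H: 6 × 420 = 2520
  C=C: 1 × 634 = 634
  I–I: 1 × 147 = 147
  Σ(broken) = 3640 kJ
Bonds formed (products):
  C–C: 2 × 339 = 678
  C–H: 6 × 420 = 2520
  C–I: 2 × 234 = 468
  Σ(formed) = 3666 kJ
ΔH = Σ(broken) − Σ(formed) = 3640 − 3666 = −26 kJ
For 2× the reaction as written: 2 × (−26) = −52 kJ

ΔH = −52 kJ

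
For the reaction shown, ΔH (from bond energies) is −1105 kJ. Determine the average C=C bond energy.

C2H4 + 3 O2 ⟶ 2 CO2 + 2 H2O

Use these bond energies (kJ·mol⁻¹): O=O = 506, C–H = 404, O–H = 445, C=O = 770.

Let D be the C=C bond energy.
Σ(broken) = 4×404 + 1×D + 3×506 = 3134 + D
Σ(formed) = 4×770 + 4×445 = 4860
ΔH = Σ(broken) − Σ(formed) = (3134 + D) − (4860) = −1726 + D
Setting this equal to −1105 kJ gives D = 621 kJ/mol.

D(C=C) ≈ 621 kJ/mol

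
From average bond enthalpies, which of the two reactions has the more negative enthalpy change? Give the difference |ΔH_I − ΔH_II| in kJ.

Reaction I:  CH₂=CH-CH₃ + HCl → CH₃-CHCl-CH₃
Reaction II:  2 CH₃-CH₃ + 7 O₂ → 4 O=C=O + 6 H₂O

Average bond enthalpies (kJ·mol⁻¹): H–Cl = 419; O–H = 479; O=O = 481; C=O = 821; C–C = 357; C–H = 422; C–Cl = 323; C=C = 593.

Reaction I:
  Bonds broken (reactants):
    C–C: 1 × 357 = 357
    C–H: 6 × 422 = 2532
    C=C: 1 × 593 = 593
    H–Cl: 1 × 419 = 419
    Σ(broken) = 3901 kJ
  Bonds formed (products):
    C–C: 2 × 357 = 714
    C–Cl: 1 × 323 = 323
    C–H: 7 × 422 = 2954
    Σ(formed) = 3991 kJ
  ΔH_I = 3901 − 3991 = −90 kJ
Reaction II:
  Bonds broken (reactants):
    C–C: 2 × 357 = 714
    C–H: 12 × 422 = 5064
    O=O: 7 × 481 = 3367
    Σ(broken) = 9145 kJ
  Bonds formed (products):
    C=O: 8 × 821 = 6568
    O–H: 12 × 479 = 5748
    Σ(formed) = 12316 kJ
  ΔH_II = 9145 − 12316 = −3171 kJ
ΔH_I − ΔH_II = +3081 kJ, so reaction II has the more negative ΔH; |ΔH_I − ΔH_II| = 3081 kJ.

Reaction II, by 3081 kJ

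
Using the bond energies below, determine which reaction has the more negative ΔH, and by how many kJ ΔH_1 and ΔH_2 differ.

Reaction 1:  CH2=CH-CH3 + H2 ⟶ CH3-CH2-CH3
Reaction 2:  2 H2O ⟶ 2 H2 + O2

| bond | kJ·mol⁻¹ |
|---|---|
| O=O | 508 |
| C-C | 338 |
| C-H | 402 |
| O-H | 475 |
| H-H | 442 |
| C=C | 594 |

Reaction 1, by 614 kJ

Reaction 1:
  Bonds broken (reactants):
    C-C: 1 × 338 = 338
    C-H: 6 × 402 = 2412
    C=C: 1 × 594 = 594
    H-H: 1 × 442 = 442
    Σ(broken) = 3786 kJ
  Bonds formed (products):
    C-C: 2 × 338 = 676
    C-H: 8 × 402 = 3216
    Σ(formed) = 3892 kJ
  ΔH_1 = 3786 − 3892 = −106 kJ
Reaction 2:
  Bonds broken (reactants):
    O-H: 4 × 475 = 1900
    Σ(broken) = 1900 kJ
  Bonds formed (products):
    H-H: 2 × 442 = 884
    O=O: 1 × 508 = 508
    Σ(formed) = 1392 kJ
  ΔH_2 = 1900 − 1392 = +508 kJ
ΔH_1 − ΔH_2 = −614 kJ, so reaction 1 has the more negative ΔH; |ΔH_1 − ΔH_2| = 614 kJ.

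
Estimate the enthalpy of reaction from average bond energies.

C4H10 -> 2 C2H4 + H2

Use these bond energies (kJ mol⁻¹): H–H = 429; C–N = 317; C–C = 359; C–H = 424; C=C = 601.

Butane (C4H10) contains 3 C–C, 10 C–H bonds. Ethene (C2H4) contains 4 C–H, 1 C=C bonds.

ΔH ≈ +294 kJ

Bonds broken (reactants):
  C–C: 3 × 359 = 1077
  C–H: 10 × 424 = 4240
  Σ(broken) = 5317 kJ
Bonds formed (products):
  C–H: 8 × 424 = 3392
  C=C: 2 × 601 = 1202
  H–H: 1 × 429 = 429
  Σ(formed) = 5023 kJ
ΔH = Σ(broken) − Σ(formed) = 5317 − 5023 = +294 kJ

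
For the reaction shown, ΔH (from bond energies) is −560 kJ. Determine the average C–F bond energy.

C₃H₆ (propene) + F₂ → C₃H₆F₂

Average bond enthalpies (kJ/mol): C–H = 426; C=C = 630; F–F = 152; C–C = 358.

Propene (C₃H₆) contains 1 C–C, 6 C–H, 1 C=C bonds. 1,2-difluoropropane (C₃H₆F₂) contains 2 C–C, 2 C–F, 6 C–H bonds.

D(C–F) ≈ 492 kJ/mol

Let D be the C–F bond energy.
Σ(broken) = 1×358 + 6×426 + 1×630 + 1×152 = 3696
Σ(formed) = 2×358 + 2×D + 6×426 = 3272 + 2D
ΔH = Σ(broken) − Σ(formed) = (3696) − (3272 + 2D) = +424 − 2D
Setting this equal to −560 kJ gives 2D = 984, so D = 492 kJ/mol.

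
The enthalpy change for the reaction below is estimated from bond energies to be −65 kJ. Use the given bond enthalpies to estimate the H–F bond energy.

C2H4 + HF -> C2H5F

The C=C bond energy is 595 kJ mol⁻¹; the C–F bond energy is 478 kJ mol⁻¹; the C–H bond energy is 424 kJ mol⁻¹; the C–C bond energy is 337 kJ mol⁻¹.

D(H–F) ≈ 579 kJ/mol

Let D be the H–F bond energy.
Σ(broken) = 4×424 + 1×595 + 1×D = 2291 + D
Σ(formed) = 1×337 + 1×478 + 5×424 = 2935
ΔH = Σ(broken) − Σ(formed) = (2291 + D) − (2935) = −644 + D
Setting this equal to −65 kJ gives D = 579 kJ/mol.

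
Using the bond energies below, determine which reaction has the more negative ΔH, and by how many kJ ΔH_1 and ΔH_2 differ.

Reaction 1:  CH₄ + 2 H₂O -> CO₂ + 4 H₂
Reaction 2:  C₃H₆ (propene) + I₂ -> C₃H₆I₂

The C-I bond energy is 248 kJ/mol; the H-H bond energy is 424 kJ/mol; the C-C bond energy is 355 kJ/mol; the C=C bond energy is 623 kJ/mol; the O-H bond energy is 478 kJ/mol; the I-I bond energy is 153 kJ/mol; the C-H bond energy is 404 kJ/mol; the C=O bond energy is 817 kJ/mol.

Reaction 1:
  Bonds broken (reactants):
    C-H: 4 × 404 = 1616
    O-H: 4 × 478 = 1912
    Σ(broken) = 3528 kJ
  Bonds formed (products):
    C=O: 2 × 817 = 1634
    H-H: 4 × 424 = 1696
    Σ(formed) = 3330 kJ
  ΔH_1 = 3528 − 3330 = +198 kJ
Reaction 2:
  Bonds broken (reactants):
    C-C: 1 × 355 = 355
    C-H: 6 × 404 = 2424
    C=C: 1 × 623 = 623
    I-I: 1 × 153 = 153
    Σ(broken) = 3555 kJ
  Bonds formed (products):
    C-C: 2 × 355 = 710
    C-H: 6 × 404 = 2424
    C-I: 2 × 248 = 496
    Σ(formed) = 3630 kJ
  ΔH_2 = 3555 − 3630 = −75 kJ
ΔH_1 − ΔH_2 = +273 kJ, so reaction 2 has the more negative ΔH; |ΔH_1 − ΔH_2| = 273 kJ.

Reaction 2, by 273 kJ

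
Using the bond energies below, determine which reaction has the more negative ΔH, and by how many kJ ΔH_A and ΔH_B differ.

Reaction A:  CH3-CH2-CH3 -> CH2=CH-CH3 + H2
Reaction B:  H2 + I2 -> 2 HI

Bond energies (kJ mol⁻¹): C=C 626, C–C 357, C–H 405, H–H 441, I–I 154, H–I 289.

Reaction B, by 83 kJ

Reaction A:
  Bonds broken (reactants):
    C–C: 2 × 357 = 714
    C–H: 8 × 405 = 3240
    Σ(broken) = 3954 kJ
  Bonds formed (products):
    C–C: 1 × 357 = 357
    C–H: 6 × 405 = 2430
    C=C: 1 × 626 = 626
    H–H: 1 × 441 = 441
    Σ(formed) = 3854 kJ
  ΔH_A = 3954 − 3854 = +100 kJ
Reaction B:
  Bonds broken (reactants):
    H–H: 1 × 441 = 441
    I–I: 1 × 154 = 154
    Σ(broken) = 595 kJ
  Bonds formed (products):
    H–I: 2 × 289 = 578
    Σ(formed) = 578 kJ
  ΔH_B = 595 − 578 = +17 kJ
ΔH_A − ΔH_B = +83 kJ, so reaction B has the more negative ΔH; |ΔH_A − ΔH_B| = 83 kJ.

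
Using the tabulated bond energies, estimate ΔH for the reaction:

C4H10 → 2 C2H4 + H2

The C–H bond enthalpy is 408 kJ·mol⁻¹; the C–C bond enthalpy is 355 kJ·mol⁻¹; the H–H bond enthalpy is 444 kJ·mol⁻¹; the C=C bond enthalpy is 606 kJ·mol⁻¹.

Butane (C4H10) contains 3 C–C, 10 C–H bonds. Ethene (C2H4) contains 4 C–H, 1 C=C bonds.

ΔH ≈ +225 kJ

Bonds broken (reactants):
  C–C: 3 × 355 = 1065
  C–H: 10 × 408 = 4080
  Σ(broken) = 5145 kJ
Bonds formed (products):
  C–H: 8 × 408 = 3264
  C=C: 2 × 606 = 1212
  H–H: 1 × 444 = 444
  Σ(formed) = 4920 kJ
ΔH = Σ(broken) − Σ(formed) = 5145 − 4920 = +225 kJ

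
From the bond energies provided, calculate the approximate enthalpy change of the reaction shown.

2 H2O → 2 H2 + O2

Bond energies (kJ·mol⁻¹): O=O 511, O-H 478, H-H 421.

Bonds broken (reactants):
  O-H: 4 × 478 = 1912
  Σ(broken) = 1912 kJ
Bonds formed (products):
  H-H: 2 × 421 = 842
  O=O: 1 × 511 = 511
  Σ(formed) = 1353 kJ
ΔH = Σ(broken) − Σ(formed) = 1912 − 1353 = +559 kJ

ΔH ≈ +559 kJ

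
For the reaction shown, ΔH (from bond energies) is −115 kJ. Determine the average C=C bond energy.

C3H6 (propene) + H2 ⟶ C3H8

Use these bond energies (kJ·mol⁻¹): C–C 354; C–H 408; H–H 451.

D(C=C) ≈ 604 kJ/mol

Let D be the C=C bond energy.
Σ(broken) = 1×354 + 6×408 + 1×D + 1×451 = 3253 + D
Σ(formed) = 2×354 + 8×408 = 3972
ΔH = Σ(broken) − Σ(formed) = (3253 + D) − (3972) = −719 + D
Setting this equal to −115 kJ gives D = 604 kJ/mol.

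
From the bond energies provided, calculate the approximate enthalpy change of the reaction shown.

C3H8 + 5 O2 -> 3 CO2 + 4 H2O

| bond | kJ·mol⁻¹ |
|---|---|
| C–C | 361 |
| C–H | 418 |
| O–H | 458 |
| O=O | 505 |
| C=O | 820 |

Bonds broken (reactants):
  C–C: 2 × 361 = 722
  C–H: 8 × 418 = 3344
  O=O: 5 × 505 = 2525
  Σ(broken) = 6591 kJ
Bonds formed (products):
  C=O: 6 × 820 = 4920
  O–H: 8 × 458 = 3664
  Σ(formed) = 8584 kJ
ΔH = Σ(broken) − Σ(formed) = 6591 − 8584 = −1993 kJ

ΔH ≈ −1993 kJ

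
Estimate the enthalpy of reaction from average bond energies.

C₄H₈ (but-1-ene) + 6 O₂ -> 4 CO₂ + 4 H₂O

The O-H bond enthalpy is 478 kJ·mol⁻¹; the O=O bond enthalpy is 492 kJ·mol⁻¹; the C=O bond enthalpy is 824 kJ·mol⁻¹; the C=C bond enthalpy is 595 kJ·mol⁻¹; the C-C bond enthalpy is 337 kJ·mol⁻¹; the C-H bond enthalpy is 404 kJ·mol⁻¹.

ΔH ≈ −2963 kJ

Bonds broken (reactants):
  C-C: 2 × 337 = 674
  C-H: 8 × 404 = 3232
  C=C: 1 × 595 = 595
  O=O: 6 × 492 = 2952
  Σ(broken) = 7453 kJ
Bonds formed (products):
  C=O: 8 × 824 = 6592
  O-H: 8 × 478 = 3824
  Σ(formed) = 10416 kJ
ΔH = Σ(broken) − Σ(formed) = 7453 − 10416 = −2963 kJ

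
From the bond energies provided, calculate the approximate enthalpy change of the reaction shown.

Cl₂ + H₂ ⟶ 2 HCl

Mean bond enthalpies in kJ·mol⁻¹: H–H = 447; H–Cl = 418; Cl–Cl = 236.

ΔH ≈ −153 kJ

Bonds broken (reactants):
  Cl–Cl: 1 × 236 = 236
  H–H: 1 × 447 = 447
  Σ(broken) = 683 kJ
Bonds formed (products):
  H–Cl: 2 × 418 = 836
  Σ(formed) = 836 kJ
ΔH = Σ(broken) − Σ(formed) = 683 − 836 = −153 kJ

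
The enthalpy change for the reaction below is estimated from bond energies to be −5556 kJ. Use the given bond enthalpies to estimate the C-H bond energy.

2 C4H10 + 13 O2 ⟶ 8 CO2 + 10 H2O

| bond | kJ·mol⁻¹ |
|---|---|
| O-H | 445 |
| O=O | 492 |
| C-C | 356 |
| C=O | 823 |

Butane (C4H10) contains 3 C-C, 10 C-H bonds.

D(C-H) ≈ 399 kJ/mol

Let D be the C-H bond energy.
Σ(broken) = 6×356 + 20×D + 13×492 = 8532 + 20D
Σ(formed) = 16×823 + 20×445 = 22068
ΔH = Σ(broken) − Σ(formed) = (8532 + 20D) − (22068) = −13536 + 20D
Setting this equal to −5556 kJ gives 20D = 7980, so D = 399 kJ/mol.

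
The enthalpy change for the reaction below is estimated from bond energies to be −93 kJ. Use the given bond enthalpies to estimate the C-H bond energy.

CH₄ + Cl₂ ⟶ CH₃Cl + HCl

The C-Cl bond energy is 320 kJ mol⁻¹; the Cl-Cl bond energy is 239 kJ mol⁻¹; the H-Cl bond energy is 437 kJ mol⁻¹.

Let D be the C-H bond energy.
Σ(broken) = 4×D + 1×239 = 239 + 4D
Σ(formed) = 1×320 + 3×D + 1×437 = 757 + 3D
ΔH = Σ(broken) − Σ(formed) = (239 + 4D) − (757 + 3D) = −518 + D
Setting this equal to −93 kJ gives D = 425 kJ/mol.

D(C-H) ≈ 425 kJ/mol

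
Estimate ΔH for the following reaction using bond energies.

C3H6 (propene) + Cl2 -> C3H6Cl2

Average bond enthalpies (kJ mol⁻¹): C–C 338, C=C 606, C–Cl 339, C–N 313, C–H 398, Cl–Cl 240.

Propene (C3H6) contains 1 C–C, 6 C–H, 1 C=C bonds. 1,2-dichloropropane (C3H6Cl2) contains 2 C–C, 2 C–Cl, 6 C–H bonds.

Bonds broken (reactants):
  C–C: 1 × 338 = 338
  C–H: 6 × 398 = 2388
  C=C: 1 × 606 = 606
  Cl–Cl: 1 × 240 = 240
  Σ(broken) = 3572 kJ
Bonds formed (products):
  C–C: 2 × 338 = 676
  C–Cl: 2 × 339 = 678
  C–H: 6 × 398 = 2388
  Σ(formed) = 3742 kJ
ΔH = Σ(broken) − Σ(formed) = 3572 − 3742 = −170 kJ

ΔH ≈ −170 kJ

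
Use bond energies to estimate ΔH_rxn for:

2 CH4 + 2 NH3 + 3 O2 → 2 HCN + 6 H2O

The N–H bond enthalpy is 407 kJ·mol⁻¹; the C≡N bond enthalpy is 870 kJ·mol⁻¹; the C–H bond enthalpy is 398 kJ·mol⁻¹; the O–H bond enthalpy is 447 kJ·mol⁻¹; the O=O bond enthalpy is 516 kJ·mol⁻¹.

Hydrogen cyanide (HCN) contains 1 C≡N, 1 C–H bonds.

Bonds broken (reactants):
  C–H: 8 × 398 = 3184
  N–H: 6 × 407 = 2442
  O=O: 3 × 516 = 1548
  Σ(broken) = 7174 kJ
Bonds formed (products):
  C≡N: 2 × 870 = 1740
  C–H: 2 × 398 = 796
  O–H: 12 × 447 = 5364
  Σ(formed) = 7900 kJ
ΔH = Σ(broken) − Σ(formed) = 7174 − 7900 = −726 kJ

ΔH ≈ −726 kJ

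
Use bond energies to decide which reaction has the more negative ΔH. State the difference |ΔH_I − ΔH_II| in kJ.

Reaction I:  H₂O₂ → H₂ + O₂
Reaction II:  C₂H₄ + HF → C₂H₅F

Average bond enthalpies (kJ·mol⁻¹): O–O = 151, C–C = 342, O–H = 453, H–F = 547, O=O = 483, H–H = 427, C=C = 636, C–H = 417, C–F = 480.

Reaction I:
  Bonds broken (reactants):
    O–H: 2 × 453 = 906
    O–O: 1 × 151 = 151
    Σ(broken) = 1057 kJ
  Bonds formed (products):
    H–H: 1 × 427 = 427
    O=O: 1 × 483 = 483
    Σ(formed) = 910 kJ
  ΔH_I = 1057 − 910 = +147 kJ
Reaction II:
  Bonds broken (reactants):
    C–H: 4 × 417 = 1668
    C=C: 1 × 636 = 636
    H–F: 1 × 547 = 547
    Σ(broken) = 2851 kJ
  Bonds formed (products):
    C–C: 1 × 342 = 342
    C–F: 1 × 480 = 480
    C–H: 5 × 417 = 2085
    Σ(formed) = 2907 kJ
  ΔH_II = 2851 − 2907 = −56 kJ
ΔH_I − ΔH_II = +203 kJ, so reaction II has the more negative ΔH; |ΔH_I − ΔH_II| = 203 kJ.

Reaction II, by 203 kJ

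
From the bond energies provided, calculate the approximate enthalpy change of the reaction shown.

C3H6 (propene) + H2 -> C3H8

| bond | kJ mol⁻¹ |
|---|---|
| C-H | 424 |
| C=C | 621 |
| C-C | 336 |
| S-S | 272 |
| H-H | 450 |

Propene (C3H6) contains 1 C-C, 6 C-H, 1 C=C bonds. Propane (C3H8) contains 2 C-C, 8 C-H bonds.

ΔH ≈ −113 kJ

Bonds broken (reactants):
  C-C: 1 × 336 = 336
  C-H: 6 × 424 = 2544
  C=C: 1 × 621 = 621
  H-H: 1 × 450 = 450
  Σ(broken) = 3951 kJ
Bonds formed (products):
  C-C: 2 × 336 = 672
  C-H: 8 × 424 = 3392
  Σ(formed) = 4064 kJ
ΔH = Σ(broken) − Σ(formed) = 3951 − 4064 = −113 kJ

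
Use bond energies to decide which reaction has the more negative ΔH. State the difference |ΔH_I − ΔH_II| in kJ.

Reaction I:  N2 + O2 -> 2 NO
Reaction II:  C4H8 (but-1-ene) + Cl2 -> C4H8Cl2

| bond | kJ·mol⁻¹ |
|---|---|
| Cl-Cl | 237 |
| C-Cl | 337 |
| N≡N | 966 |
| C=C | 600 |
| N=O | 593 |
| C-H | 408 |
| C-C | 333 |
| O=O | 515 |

Reaction I:
  Bonds broken (reactants):
    N≡N: 1 × 966 = 966
    O=O: 1 × 515 = 515
    Σ(broken) = 1481 kJ
  Bonds formed (products):
    N=O: 2 × 593 = 1186
    Σ(formed) = 1186 kJ
  ΔH_I = 1481 − 1186 = +295 kJ
Reaction II:
  Bonds broken (reactants):
    C-C: 2 × 333 = 666
    C-H: 8 × 408 = 3264
    C=C: 1 × 600 = 600
    Cl-Cl: 1 × 237 = 237
    Σ(broken) = 4767 kJ
  Bonds formed (products):
    C-C: 3 × 333 = 999
    C-Cl: 2 × 337 = 674
    C-H: 8 × 408 = 3264
    Σ(formed) = 4937 kJ
  ΔH_II = 4767 − 4937 = −170 kJ
ΔH_I − ΔH_II = +465 kJ, so reaction II has the more negative ΔH; |ΔH_I − ΔH_II| = 465 kJ.

Reaction II, by 465 kJ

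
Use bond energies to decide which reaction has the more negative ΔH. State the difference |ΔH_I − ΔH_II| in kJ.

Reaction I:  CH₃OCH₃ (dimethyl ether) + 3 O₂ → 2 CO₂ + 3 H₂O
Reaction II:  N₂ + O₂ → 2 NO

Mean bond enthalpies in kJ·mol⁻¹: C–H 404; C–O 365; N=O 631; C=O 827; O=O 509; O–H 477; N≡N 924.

Reaction I:
  Bonds broken (reactants):
    C–H: 6 × 404 = 2424
    C–O: 2 × 365 = 730
    O=O: 3 × 509 = 1527
    Σ(broken) = 4681 kJ
  Bonds formed (products):
    C=O: 4 × 827 = 3308
    O–H: 6 × 477 = 2862
    Σ(formed) = 6170 kJ
  ΔH_I = 4681 − 6170 = −1489 kJ
Reaction II:
  Bonds broken (reactants):
    N≡N: 1 × 924 = 924
    O=O: 1 × 509 = 509
    Σ(broken) = 1433 kJ
  Bonds formed (products):
    N=O: 2 × 631 = 1262
    Σ(formed) = 1262 kJ
  ΔH_II = 1433 − 1262 = +171 kJ
ΔH_I − ΔH_II = −1660 kJ, so reaction I has the more negative ΔH; |ΔH_I − ΔH_II| = 1660 kJ.

Reaction I, by 1660 kJ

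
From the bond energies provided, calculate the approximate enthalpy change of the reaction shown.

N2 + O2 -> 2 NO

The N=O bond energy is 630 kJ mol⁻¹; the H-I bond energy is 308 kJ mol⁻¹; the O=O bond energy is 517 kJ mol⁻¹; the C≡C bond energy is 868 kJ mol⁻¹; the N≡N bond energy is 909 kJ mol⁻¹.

ΔH ≈ +166 kJ

Bonds broken (reactants):
  N≡N: 1 × 909 = 909
  O=O: 1 × 517 = 517
  Σ(broken) = 1426 kJ
Bonds formed (products):
  N=O: 2 × 630 = 1260
  Σ(formed) = 1260 kJ
ΔH = Σ(broken) − Σ(formed) = 1426 − 1260 = +166 kJ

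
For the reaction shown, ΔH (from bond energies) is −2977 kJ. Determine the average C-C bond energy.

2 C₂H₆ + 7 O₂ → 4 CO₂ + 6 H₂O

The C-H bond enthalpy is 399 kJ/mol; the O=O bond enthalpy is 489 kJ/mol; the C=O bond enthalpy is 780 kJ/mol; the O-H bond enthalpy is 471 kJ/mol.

Let D be the C-C bond energy.
Σ(broken) = 2×D + 12×399 + 7×489 = 8211 + 2D
Σ(formed) = 8×780 + 12×471 = 11892
ΔH = Σ(broken) − Σ(formed) = (8211 + 2D) − (11892) = −3681 + 2D
Setting this equal to −2977 kJ gives 2D = 704, so D = 352 kJ/mol.

D(C-C) ≈ 352 kJ/mol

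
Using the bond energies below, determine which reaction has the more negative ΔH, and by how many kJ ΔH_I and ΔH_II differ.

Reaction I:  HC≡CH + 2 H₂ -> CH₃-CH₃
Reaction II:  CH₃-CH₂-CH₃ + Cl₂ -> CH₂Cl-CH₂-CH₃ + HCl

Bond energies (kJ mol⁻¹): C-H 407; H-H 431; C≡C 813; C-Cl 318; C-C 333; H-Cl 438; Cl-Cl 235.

Reaction I, by 172 kJ

Reaction I:
  Bonds broken (reactants):
    C≡C: 1 × 813 = 813
    C-H: 2 × 407 = 814
    H-H: 2 × 431 = 862
    Σ(broken) = 2489 kJ
  Bonds formed (products):
    C-C: 1 × 333 = 333
    C-H: 6 × 407 = 2442
    Σ(formed) = 2775 kJ
  ΔH_I = 2489 − 2775 = −286 kJ
Reaction II:
  Bonds broken (reactants):
    C-C: 2 × 333 = 666
    C-H: 8 × 407 = 3256
    Cl-Cl: 1 × 235 = 235
    Σ(broken) = 4157 kJ
  Bonds formed (products):
    C-C: 2 × 333 = 666
    C-Cl: 1 × 318 = 318
    C-H: 7 × 407 = 2849
    H-Cl: 1 × 438 = 438
    Σ(formed) = 4271 kJ
  ΔH_II = 4157 − 4271 = −114 kJ
ΔH_I − ΔH_II = −172 kJ, so reaction I has the more negative ΔH; |ΔH_I − ΔH_II| = 172 kJ.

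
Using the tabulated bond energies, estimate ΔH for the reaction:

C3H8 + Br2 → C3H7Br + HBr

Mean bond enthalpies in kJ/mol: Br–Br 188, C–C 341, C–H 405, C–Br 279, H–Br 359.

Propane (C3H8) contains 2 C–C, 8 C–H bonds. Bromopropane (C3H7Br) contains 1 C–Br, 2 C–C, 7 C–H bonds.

Bonds broken (reactants):
  Br–Br: 1 × 188 = 188
  C–C: 2 × 341 = 682
  C–H: 8 × 405 = 3240
  Σ(broken) = 4110 kJ
Bonds formed (products):
  C–Br: 1 × 279 = 279
  C–C: 2 × 341 = 682
  C–H: 7 × 405 = 2835
  H–Br: 1 × 359 = 359
  Σ(formed) = 4155 kJ
ΔH = Σ(broken) − Σ(formed) = 4110 − 4155 = −45 kJ

ΔH ≈ −45 kJ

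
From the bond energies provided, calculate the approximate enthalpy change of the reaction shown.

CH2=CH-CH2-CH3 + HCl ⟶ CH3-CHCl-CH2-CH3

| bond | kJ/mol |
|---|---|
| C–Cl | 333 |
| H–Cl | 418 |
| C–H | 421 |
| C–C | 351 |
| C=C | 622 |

Bonds broken (reactants):
  C–C: 2 × 351 = 702
  C–H: 8 × 421 = 3368
  C=C: 1 × 622 = 622
  H–Cl: 1 × 418 = 418
  Σ(broken) = 5110 kJ
Bonds formed (products):
  C–C: 3 × 351 = 1053
  C–Cl: 1 × 333 = 333
  C–H: 9 × 421 = 3789
  Σ(formed) = 5175 kJ
ΔH = Σ(broken) − Σ(formed) = 5110 − 5175 = −65 kJ

ΔH ≈ −65 kJ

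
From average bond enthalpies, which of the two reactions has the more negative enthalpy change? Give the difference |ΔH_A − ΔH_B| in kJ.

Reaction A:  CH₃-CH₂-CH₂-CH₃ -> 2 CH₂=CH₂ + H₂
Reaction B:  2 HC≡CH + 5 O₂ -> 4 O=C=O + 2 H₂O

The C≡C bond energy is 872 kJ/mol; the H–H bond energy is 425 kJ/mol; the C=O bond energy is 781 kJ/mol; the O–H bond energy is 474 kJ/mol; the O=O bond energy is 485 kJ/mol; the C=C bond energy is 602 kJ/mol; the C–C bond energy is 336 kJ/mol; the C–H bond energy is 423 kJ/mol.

Reaction B, by 2508 kJ

Reaction A:
  Bonds broken (reactants):
    C–C: 3 × 336 = 1008
    C–H: 10 × 423 = 4230
    Σ(broken) = 5238 kJ
  Bonds formed (products):
    C–H: 8 × 423 = 3384
    C=C: 2 × 602 = 1204
    H–H: 1 × 425 = 425
    Σ(formed) = 5013 kJ
  ΔH_A = 5238 − 5013 = +225 kJ
Reaction B:
  Bonds broken (reactants):
    C≡C: 2 × 872 = 1744
    C–H: 4 × 423 = 1692
    O=O: 5 × 485 = 2425
    Σ(broken) = 5861 kJ
  Bonds formed (products):
    C=O: 8 × 781 = 6248
    O–H: 4 × 474 = 1896
    Σ(formed) = 8144 kJ
  ΔH_B = 5861 − 8144 = −2283 kJ
ΔH_A − ΔH_B = +2508 kJ, so reaction B has the more negative ΔH; |ΔH_A − ΔH_B| = 2508 kJ.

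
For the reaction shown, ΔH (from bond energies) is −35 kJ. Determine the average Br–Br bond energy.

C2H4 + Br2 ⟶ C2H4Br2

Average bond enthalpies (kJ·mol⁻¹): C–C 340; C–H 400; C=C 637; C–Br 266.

Let D be the Br–Br bond energy.
Σ(broken) = 1×D + 4×400 + 1×637 = 2237 + D
Σ(formed) = 2×266 + 1×340 + 4×400 = 2472
ΔH = Σ(broken) − Σ(formed) = (2237 + D) − (2472) = −235 + D
Setting this equal to −35 kJ gives D = 200 kJ/mol.

D(Br–Br) ≈ 200 kJ/mol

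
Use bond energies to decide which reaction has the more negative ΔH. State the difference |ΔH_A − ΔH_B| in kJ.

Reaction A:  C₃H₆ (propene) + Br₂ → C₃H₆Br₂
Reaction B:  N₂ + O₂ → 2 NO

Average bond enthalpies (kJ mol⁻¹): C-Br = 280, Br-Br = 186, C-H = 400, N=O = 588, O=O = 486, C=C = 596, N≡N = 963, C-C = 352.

Reaction A:
  Bonds broken (reactants):
    Br-Br: 1 × 186 = 186
    C-C: 1 × 352 = 352
    C-H: 6 × 400 = 2400
    C=C: 1 × 596 = 596
    Σ(broken) = 3534 kJ
  Bonds formed (products):
    C-Br: 2 × 280 = 560
    C-C: 2 × 352 = 704
    C-H: 6 × 400 = 2400
    Σ(formed) = 3664 kJ
  ΔH_A = 3534 − 3664 = −130 kJ
Reaction B:
  Bonds broken (reactants):
    N≡N: 1 × 963 = 963
    O=O: 1 × 486 = 486
    Σ(broken) = 1449 kJ
  Bonds formed (products):
    N=O: 2 × 588 = 1176
    Σ(formed) = 1176 kJ
  ΔH_B = 1449 − 1176 = +273 kJ
ΔH_A − ΔH_B = −403 kJ, so reaction A has the more negative ΔH; |ΔH_A − ΔH_B| = 403 kJ.

Reaction A, by 403 kJ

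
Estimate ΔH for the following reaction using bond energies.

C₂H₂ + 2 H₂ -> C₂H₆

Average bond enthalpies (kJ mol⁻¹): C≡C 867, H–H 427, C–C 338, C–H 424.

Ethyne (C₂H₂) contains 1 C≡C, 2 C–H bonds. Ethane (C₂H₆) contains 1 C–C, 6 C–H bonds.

Bonds broken (reactants):
  C≡C: 1 × 867 = 867
  C–H: 2 × 424 = 848
  H–H: 2 × 427 = 854
  Σ(broken) = 2569 kJ
Bonds formed (products):
  C–C: 1 × 338 = 338
  C–H: 6 × 424 = 2544
  Σ(formed) = 2882 kJ
ΔH = Σ(broken) − Σ(formed) = 2569 − 2882 = −313 kJ

ΔH ≈ −313 kJ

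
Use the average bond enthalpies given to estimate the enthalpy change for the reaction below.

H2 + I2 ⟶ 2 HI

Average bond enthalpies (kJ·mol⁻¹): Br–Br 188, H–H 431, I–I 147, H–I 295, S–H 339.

ΔH ≈ −12 kJ

Bonds broken (reactants):
  H–H: 1 × 431 = 431
  I–I: 1 × 147 = 147
  Σ(broken) = 578 kJ
Bonds formed (products):
  H–I: 2 × 295 = 590
  Σ(formed) = 590 kJ
ΔH = Σ(broken) − Σ(formed) = 578 − 590 = −12 kJ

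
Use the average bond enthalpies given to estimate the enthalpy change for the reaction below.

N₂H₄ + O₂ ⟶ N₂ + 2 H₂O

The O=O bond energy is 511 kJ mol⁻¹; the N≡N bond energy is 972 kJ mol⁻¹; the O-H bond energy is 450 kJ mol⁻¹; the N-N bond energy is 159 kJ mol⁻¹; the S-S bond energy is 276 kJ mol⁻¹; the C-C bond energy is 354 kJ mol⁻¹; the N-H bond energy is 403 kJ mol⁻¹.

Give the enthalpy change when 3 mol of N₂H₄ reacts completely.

ΔH = −1470 kJ

Bonds broken (reactants):
  N-H: 4 × 403 = 1612
  N-N: 1 × 159 = 159
  O=O: 1 × 511 = 511
  Σ(broken) = 2282 kJ
Bonds formed (products):
  N≡N: 1 × 972 = 972
  O-H: 4 × 450 = 1800
  Σ(formed) = 2772 kJ
ΔH = Σ(broken) − Σ(formed) = 2282 − 2772 = −490 kJ
For 3× the reaction as written: 3 × (−490) = −1470 kJ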